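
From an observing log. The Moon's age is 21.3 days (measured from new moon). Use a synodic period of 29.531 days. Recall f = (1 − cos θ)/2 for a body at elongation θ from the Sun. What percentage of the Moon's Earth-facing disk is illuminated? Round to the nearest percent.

The Moon has covered 21.3/29.531 of its cycle, so θ ≈ 360° × 21.3/29.531 = 259.7°.
With cos θ = (-0.180), the lit fraction is (1 − (-0.180))/2 ≈ 0.590, so 59%.

59%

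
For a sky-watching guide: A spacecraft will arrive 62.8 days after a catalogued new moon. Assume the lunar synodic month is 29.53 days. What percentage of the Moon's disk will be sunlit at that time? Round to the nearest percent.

Reduce mod P: 62.8 − 2×29.53 = 3.74 d into the current lunation.
The Moon has covered 3.74/29.53 of its cycle, so θ ≈ 360° × 3.74/29.53 = 45.6°.
With cos θ = 0.700, the lit fraction is (1 − 0.700)/2 ≈ 0.150, so 15%.

15%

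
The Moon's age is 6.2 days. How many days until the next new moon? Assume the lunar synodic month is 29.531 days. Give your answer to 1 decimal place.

23.3 days

The next new moon completes the synodic month: 29.531 − 6.2 = 23.331 days.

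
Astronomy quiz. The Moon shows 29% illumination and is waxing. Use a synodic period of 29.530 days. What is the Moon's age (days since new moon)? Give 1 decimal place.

5.3 days

cos θ = 1 − 2f = 0.420, giving a principal value of 65.2°.
The Moon is waxing (0°–180°), so θ = 65.2° directly.
That fraction of the synodic month is 65.2/360 × 29.530 d ≈ 5.35 d.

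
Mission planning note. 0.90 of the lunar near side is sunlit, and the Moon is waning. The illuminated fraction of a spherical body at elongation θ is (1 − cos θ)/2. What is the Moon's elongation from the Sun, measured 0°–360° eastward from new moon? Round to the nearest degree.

217°

From f = (1 − cos θ)/2: cos θ = 1 − 2×0.90 = -0.800; arccos → 143.1°.
Since the Moon is past full (waning), take the reflex angle: θ = 360° − 143.1° = 216.9°.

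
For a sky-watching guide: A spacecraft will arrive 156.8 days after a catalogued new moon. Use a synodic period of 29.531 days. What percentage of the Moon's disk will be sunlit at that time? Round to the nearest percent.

156.8 d spans 5 complete synodic months (5 × 29.531 = 147.66 d) plus 9.15 d.
Phase angle: θ = 360°·(9.15 d)/(29.531 d) = 111.5°.
With cos θ = (-0.366), the lit fraction is (1 − (-0.366))/2 ≈ 0.683, so 68%.

68%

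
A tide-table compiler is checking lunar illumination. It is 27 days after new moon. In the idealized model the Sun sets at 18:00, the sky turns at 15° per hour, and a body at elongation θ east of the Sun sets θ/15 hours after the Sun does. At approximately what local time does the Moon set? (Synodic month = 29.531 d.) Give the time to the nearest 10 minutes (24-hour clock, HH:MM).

Phase angle: θ = 360°·(27 d)/(29.531 d) = 329.1°.
Delay after the Sun = 329.1° / (15°/h) ≈ 21.94 h.
18:00 + 21.943 h ≈ 15:57 → 16:00 to the nearest ten minutes.

16:00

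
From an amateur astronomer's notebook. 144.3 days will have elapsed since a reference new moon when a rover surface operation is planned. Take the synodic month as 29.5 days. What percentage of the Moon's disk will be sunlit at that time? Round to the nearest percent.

11%

Reduce mod P: 144.3 − 4×29.5 = 26.30 d into the current lunation.
Elongation θ = 360° × 26.30/29.5 ≈ 320.9°.
Illuminated fraction = (1 − cos 320.9°)/2 = (1 − 0.777)/2 ≈ 0.112, so 11%.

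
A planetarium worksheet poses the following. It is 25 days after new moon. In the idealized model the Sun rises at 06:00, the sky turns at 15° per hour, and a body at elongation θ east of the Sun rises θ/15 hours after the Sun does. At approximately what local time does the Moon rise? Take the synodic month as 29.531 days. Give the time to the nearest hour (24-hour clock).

Elongation θ = 360° × 25/29.531 ≈ 304.8°.
At 15° of sky rotation per hour, 304.8° corresponds to a 20.32 h lag.
06:00 + 20.32 h ≈ 02:19 → 02:00 to the nearest hour.

02:00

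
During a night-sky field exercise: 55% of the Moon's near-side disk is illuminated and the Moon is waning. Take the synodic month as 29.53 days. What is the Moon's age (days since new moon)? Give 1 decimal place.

From f = (1 − cos θ)/2: cos θ = 1 − 2×0.55 = -0.100; arccos → 95.7°.
A waning Moon lies in 180°–360°, so θ = 360° − 95.7° = 264.3°.
At 360°/29.53 d per day, 264.3° corresponds to 21.68 days.

21.7 days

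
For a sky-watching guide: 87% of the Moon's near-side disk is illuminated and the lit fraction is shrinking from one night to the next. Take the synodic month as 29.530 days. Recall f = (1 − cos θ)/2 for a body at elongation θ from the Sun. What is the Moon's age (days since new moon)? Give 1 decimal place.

From f = (1 − cos θ)/2: cos θ = 1 − 2×0.87 = -0.740; arccos → 137.7°.
Since the Moon is past full (waning), take the reflex angle: θ = 360° − 137.7° = 222.3°.
That fraction of the synodic month is 222.3/360 × 29.530 d ≈ 18.23 d.

18.2 days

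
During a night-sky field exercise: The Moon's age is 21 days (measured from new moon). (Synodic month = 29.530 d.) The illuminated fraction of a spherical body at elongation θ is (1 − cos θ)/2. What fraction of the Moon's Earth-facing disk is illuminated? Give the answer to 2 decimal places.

The Moon has covered 21/29.530 of its cycle, so θ ≈ 360° × 21/29.530 = 256.0°.
cos 256.0° = (-0.242), so f = (1 − (-0.242))/2 = 0.621.

0.62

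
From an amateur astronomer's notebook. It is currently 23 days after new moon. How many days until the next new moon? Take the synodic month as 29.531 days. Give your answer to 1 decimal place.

One full lunation from the last new moon is 29.531 d; remaining = 29.531 − 23 = 6.531 d.

6.5 days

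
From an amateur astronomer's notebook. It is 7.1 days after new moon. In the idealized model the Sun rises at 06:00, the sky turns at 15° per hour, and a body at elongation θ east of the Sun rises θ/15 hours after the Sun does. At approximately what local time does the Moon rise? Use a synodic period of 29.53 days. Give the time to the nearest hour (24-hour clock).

12:00

Phase angle: θ = 360°·(7.1 d)/(29.53 d) = 86.6°.
The Moon trails the Sun by θ/15 = 86.6/15 ≈ 5.77 hours.
06:00 + 5.77 h ≈ 11:46 → 12:00 to the nearest hour.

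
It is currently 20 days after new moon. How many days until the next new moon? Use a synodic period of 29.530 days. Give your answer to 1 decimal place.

9.5 days

The next new moon completes the synodic month: 29.530 − 20 = 9.530 days.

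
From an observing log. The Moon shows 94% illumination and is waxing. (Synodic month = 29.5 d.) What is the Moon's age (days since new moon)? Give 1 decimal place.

Invert f = (1 − cos θ)/2 to get cos θ = 1 − 2(0.94) = -0.880, hence θ₀ = arccos -0.880 = 151.6°.
The Moon is waxing (0°–180°), so θ = 151.6° directly.
That fraction of the synodic month is 151.6/360 × 29.5 d ≈ 12.43 d.

12.4 days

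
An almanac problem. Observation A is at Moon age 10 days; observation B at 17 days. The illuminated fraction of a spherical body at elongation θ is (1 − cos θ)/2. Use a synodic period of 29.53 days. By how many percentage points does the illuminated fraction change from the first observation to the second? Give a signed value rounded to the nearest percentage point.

First observation: θ = 360°·10/29.53 = 121.9°, so f = 0.764.
Second observation: θ = 207.2°, f = 0.945.
Δf = 0.945 − 0.764 = +0.180, i.e. +18 pp.

+18 pp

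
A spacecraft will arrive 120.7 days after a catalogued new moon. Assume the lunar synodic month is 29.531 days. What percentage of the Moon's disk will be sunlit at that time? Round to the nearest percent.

Reduce mod P: 120.7 − 4×29.531 = 2.58 d into the current lunation.
Phase angle: θ = 360°·(2.58 d)/(29.531 d) = 31.4°.
Illuminated fraction = (1 − cos 31.4°)/2 = (1 − 0.854)/2 ≈ 0.073, so 7%.

7%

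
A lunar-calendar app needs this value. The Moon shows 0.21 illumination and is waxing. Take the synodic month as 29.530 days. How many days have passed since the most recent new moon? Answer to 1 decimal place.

4.5 days

cos θ = 1 − 2f = 0.580, giving a principal value of 54.5°.
Before full moon the principal value applies: θ = 54.5°.
At 360°/29.530 d per day, 54.5° corresponds to 4.47 days.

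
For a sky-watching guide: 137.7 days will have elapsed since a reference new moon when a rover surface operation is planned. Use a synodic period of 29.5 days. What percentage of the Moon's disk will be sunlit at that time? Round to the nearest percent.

75%

Reduce mod P: 137.7 − 4×29.5 = 19.70 d into the current lunation.
Elongation θ = 360° × 19.70/29.5 ≈ 240.4°.
With cos θ = (-0.494), the lit fraction is (1 − (-0.494))/2 ≈ 0.747, so 75%.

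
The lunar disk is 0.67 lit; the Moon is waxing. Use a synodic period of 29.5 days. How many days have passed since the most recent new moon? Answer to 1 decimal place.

cos θ = 1 − 2f = -0.340, giving a principal value of 109.9°.
Before full moon the principal value applies: θ = 109.9°.
That fraction of the synodic month is 109.9/360 × 29.5 d ≈ 9.00 d.

9.0 days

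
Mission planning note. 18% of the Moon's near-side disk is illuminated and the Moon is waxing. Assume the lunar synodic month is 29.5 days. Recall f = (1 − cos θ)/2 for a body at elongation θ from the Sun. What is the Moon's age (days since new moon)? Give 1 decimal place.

4.1 days

cos θ = 1 − 2f = 0.640, giving a principal value of 50.2°.
The Moon is waxing (0°–180°), so θ = 50.2° directly.
Age = 29.5 × 50.2°/360° ≈ 4.11 days.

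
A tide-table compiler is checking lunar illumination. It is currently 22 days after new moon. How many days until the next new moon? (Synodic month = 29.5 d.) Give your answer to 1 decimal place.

7.5 days

The next new moon completes the synodic month: 29.5 − 22 = 7.500 days.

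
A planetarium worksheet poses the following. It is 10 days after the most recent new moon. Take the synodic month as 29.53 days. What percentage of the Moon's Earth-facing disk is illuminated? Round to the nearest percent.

76%

Phase angle: θ = 360°·(10 d)/(29.53 d) = 121.9°.
cos 121.9° = (-0.529), so f = (1 − (-0.529))/2 = 0.764, so 76%.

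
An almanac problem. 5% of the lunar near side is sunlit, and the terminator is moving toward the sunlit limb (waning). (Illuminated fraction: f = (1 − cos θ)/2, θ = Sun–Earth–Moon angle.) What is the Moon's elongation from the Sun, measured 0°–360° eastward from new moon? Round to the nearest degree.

334°

Invert f = (1 − cos θ)/2 to get cos θ = 1 − 2(0.05) = 0.900, hence θ₀ = arccos 0.900 = 25.8°.
Waning ⇒ past full, so θ = 360° − 25.8° = 334.2°.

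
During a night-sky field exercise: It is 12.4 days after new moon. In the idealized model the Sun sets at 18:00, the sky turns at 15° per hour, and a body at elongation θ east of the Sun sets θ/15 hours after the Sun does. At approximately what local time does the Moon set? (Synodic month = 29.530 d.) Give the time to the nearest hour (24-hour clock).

Elongation θ = 360° × 12.4/29.530 ≈ 151.2°.
Delay after the Sun = 151.2° / (15°/h) ≈ 10.08 h.
18:00 + 10.08 h ≈ 04:05 → 04:00 to the nearest hour.

04:00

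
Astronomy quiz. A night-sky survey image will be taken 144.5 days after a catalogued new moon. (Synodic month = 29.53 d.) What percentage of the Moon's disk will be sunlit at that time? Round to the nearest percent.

11%

144.5/29.53 = 4.893 lunations, so 4 complete cycles and 26.38 d into the next.
Elongation θ = 360° × 26.38/29.53 ≈ 321.6°.
With cos θ = 0.784, the lit fraction is (1 − 0.784)/2 ≈ 0.108, so 11%.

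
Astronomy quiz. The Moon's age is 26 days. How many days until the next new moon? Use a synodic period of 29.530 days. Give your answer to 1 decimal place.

3.5 days

One full lunation from the last new moon is 29.530 d; remaining = 29.530 − 26 = 3.530 d.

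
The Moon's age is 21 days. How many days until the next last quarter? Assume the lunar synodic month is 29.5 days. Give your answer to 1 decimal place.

Last quarter is 0.75 of the way through the cycle: age 0.75 × 29.5 = 22.125 d.
That is 22.125 − 21 = 1.125 days ahead.

1.1 days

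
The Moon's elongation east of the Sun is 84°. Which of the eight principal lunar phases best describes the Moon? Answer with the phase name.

84° lies in the first quarter sector of the 8-phase cycle.

first quarter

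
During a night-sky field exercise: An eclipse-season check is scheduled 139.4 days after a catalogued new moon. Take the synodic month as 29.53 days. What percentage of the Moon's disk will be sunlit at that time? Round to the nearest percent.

59%

Reduce mod P: 139.4 − 4×29.53 = 21.28 d into the current lunation.
Phase angle: θ = 360°·(21.28 d)/(29.53 d) = 259.4°.
With cos θ = (-0.184), the lit fraction is (1 − (-0.184))/2 ≈ 0.592, so 59%.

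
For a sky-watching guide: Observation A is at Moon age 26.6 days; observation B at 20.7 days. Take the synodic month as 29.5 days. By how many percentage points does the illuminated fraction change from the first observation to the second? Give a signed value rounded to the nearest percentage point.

+56 percentage points

θ₁ = 360° × 26.6/29.5 = 324.6°, f₁ = (1 − cos θ₁)/2 = 0.092.
θ₂ = 360° × 20.7/29.5 = 252.6°, f₂ = (1 − cos θ₂)/2 = 0.649.
Change = f₂ − f₁ = +0.557 → +56 percentage points.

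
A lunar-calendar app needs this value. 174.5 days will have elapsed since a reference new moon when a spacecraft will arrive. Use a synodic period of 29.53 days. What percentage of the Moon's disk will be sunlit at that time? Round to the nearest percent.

8%

174.5 d spans 5 complete synodic months (5 × 29.53 = 147.65 d) plus 26.85 d.
Elongation θ = 360° × 26.85/29.53 ≈ 327.3°.
With cos θ = 0.842, the lit fraction is (1 − 0.842)/2 ≈ 0.079, so 8%.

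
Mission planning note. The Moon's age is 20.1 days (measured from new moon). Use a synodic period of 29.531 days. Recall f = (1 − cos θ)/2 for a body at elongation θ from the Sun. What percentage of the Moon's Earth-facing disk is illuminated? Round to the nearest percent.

Phase angle: θ = 360°·(20.1 d)/(29.531 d) = 245.0°.
Illuminated fraction = (1 − cos 245.0°)/2 = (1 − (-0.422))/2 ≈ 0.711, so 71%.

71%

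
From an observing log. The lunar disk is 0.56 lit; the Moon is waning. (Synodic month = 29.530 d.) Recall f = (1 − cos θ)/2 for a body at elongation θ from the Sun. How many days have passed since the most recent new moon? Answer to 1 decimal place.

From f = (1 − cos θ)/2: cos θ = 1 − 2×0.56 = -0.120; arccos → 96.9°.
A waning Moon lies in 180°–360°, so θ = 360° − 96.9° = 263.1°.
That fraction of the synodic month is 263.1/360 × 29.530 d ≈ 21.58 d.

21.6 days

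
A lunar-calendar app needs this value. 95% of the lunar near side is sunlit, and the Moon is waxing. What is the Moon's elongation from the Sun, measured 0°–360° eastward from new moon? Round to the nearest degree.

154°

From f = (1 − cos θ)/2: cos θ = 1 − 2×0.95 = -0.900; arccos → 154.2°.
Before full moon the principal value applies: θ = 154.2°.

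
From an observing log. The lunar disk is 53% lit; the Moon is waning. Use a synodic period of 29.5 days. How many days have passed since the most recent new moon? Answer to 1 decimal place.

21.8 days

cos θ = 1 − 2f = -0.060, giving a principal value of 93.4°.
Since the Moon is past full (waning), take the reflex angle: θ = 360° − 93.4° = 266.6°.
Age = 29.5 × 266.6°/360° ≈ 21.84 days.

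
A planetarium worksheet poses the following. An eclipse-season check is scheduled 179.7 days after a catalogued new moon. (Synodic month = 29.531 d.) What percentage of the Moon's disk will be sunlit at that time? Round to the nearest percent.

179.7 d spans 6 complete synodic months (6 × 29.531 = 177.19 d) plus 2.51 d.
Elongation θ = 360° × 2.51/29.531 ≈ 30.6°.
With cos θ = 0.860, the lit fraction is (1 − 0.860)/2 ≈ 0.070, so 7%.

7%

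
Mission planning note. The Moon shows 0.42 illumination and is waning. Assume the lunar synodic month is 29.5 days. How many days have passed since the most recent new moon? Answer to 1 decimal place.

22.9 days

cos θ = 1 − 2f = 0.160, giving a principal value of 80.8°.
Since the Moon is past full (waning), take the reflex angle: θ = 360° − 80.8° = 279.2°.
Age = 29.5 × 279.2°/360° ≈ 22.88 days.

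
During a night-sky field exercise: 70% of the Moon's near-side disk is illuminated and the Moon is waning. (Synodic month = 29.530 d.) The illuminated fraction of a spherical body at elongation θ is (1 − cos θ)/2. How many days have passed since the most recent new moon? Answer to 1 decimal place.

20.2 days

cos θ = 1 − 2f = -0.400, giving a principal value of 113.6°.
Waning ⇒ past full, so θ = 360° − 113.6° = 246.4°.
That fraction of the synodic month is 246.4/360 × 29.530 d ≈ 20.21 d.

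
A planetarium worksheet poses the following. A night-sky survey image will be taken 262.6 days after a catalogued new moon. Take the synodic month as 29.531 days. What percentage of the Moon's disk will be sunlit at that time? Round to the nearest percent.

11%

262.6/29.531 = 8.892 lunations, so 8 complete cycles and 26.35 d into the next.
Phase angle: θ = 360°·(26.35 d)/(29.531 d) = 321.2°.
With cos θ = 0.780, the lit fraction is (1 − 0.780)/2 ≈ 0.110, so 11%.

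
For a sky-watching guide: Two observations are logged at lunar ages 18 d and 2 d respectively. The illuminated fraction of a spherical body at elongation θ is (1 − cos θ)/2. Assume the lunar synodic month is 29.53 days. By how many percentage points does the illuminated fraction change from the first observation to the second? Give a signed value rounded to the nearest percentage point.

-84 pp

First observation: θ = 360°·18/29.53 = 219.4°, so f = 0.886.
Second observation: θ = 24.4°, f = 0.045.
Δf = 0.045 − 0.886 = -0.842, i.e. -84 pp.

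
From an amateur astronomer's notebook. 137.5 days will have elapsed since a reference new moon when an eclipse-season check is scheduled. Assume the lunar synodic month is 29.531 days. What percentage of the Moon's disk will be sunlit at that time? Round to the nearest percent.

Reduce mod P: 137.5 − 4×29.531 = 19.38 d into the current lunation.
Phase angle: θ = 360°·(19.38 d)/(29.531 d) = 236.2°.
With cos θ = (-0.556), the lit fraction is (1 − (-0.556))/2 ≈ 0.778, so 78%.

78%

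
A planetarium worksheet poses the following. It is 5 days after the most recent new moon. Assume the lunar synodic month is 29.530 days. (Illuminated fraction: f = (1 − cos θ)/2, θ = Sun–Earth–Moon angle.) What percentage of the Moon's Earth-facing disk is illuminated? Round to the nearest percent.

26%

Elongation θ = 360° × 5/29.530 ≈ 61.0°.
With cos θ = 0.485, the lit fraction is (1 − 0.485)/2 ≈ 0.257, so 26%.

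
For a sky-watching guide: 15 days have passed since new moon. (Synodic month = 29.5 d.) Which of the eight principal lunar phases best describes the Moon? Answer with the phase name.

θ ≈ 360° × 15/29.5 = 183°, which falls in the full moon sector.

full moon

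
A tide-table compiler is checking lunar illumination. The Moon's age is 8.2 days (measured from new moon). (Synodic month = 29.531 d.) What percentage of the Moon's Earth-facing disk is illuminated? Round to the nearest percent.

59%

Elongation θ = 360° × 8.2/29.531 ≈ 100.0°.
cos 100.0° = (-0.173), so f = (1 − (-0.173))/2 = 0.587, so 59%.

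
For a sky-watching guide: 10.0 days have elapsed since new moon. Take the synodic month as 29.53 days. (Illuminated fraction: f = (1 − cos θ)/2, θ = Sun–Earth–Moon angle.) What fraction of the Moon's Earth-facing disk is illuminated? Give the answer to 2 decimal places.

The Moon has covered 10.0/29.53 of its cycle, so θ ≈ 360° × 10.0/29.53 = 121.9°.
cos 121.9° = (-0.529), so f = (1 − (-0.529))/2 = 0.764.

0.76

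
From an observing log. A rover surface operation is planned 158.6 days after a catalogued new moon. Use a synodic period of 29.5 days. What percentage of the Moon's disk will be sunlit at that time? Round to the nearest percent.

86%

158.6 d spans 5 complete synodic months (5 × 29.5 = 147.50 d) plus 11.10 d.
The Moon has covered 11.10/29.5 of its cycle, so θ ≈ 360° × 11.10/29.5 = 135.5°.
Illuminated fraction = (1 − cos 135.5°)/2 = (1 − (-0.713))/2 ≈ 0.856, so 86%.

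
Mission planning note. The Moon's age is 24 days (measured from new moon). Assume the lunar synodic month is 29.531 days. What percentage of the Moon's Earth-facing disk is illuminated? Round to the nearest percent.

31%

The Moon has covered 24/29.531 of its cycle, so θ ≈ 360° × 24/29.531 = 292.6°.
Illuminated fraction = (1 − cos 292.6°)/2 = (1 − 0.384)/2 ≈ 0.308, so 31%.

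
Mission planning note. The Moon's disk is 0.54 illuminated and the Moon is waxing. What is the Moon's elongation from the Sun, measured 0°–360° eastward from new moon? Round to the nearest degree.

cos θ = 1 − 2f = -0.080, giving a principal value of 94.6°.
The Moon is waxing (0°–180°), so θ = 94.6° directly.

95°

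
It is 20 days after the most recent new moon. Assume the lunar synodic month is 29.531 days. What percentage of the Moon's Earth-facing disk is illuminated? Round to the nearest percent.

The Moon has covered 20/29.531 of its cycle, so θ ≈ 360° × 20/29.531 = 243.8°.
cos 243.8° = (-0.441), so f = (1 − (-0.441))/2 = 0.721, so 72%.

72%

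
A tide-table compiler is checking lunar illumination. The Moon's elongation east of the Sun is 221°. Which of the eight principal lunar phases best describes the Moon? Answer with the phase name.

waning gibbous

The waning gibbous sector spans roughly 202°–248°; 221° falls inside it.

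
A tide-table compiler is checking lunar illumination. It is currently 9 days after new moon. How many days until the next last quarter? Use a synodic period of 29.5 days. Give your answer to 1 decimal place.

13.1 days

Last quarter is 0.75 of the way through the cycle: age 0.75 × 29.5 = 22.125 d.
So 13.125 days remain (22.125 − 9).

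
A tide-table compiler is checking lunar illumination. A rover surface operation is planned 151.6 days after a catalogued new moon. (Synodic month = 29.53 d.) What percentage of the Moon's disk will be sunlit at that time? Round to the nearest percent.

17%

151.6 d spans 5 complete synodic months (5 × 29.53 = 147.65 d) plus 3.95 d.
The Moon has covered 3.95/29.53 of its cycle, so θ ≈ 360° × 3.95/29.53 = 48.2°.
cos 48.2° = 0.667, so f = (1 − 0.667)/2 = 0.166, so 17%.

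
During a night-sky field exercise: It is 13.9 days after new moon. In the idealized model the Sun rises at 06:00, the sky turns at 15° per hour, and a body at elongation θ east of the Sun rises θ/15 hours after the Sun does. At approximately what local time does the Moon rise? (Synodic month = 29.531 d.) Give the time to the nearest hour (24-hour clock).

Phase angle: θ = 360°·(13.9 d)/(29.531 d) = 169.4°.
Delay after the Sun = 169.4° / (15°/h) ≈ 11.30 h.
06:00 + 11.30 h ≈ 17:18 → 17:00 to the nearest hour.

17:00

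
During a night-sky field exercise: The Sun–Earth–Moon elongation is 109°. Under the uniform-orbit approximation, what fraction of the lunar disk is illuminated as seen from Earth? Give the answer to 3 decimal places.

f = (1 − cos 109°)/2 = (1 − (-0.326))/2 ≈ 0.663.

0.663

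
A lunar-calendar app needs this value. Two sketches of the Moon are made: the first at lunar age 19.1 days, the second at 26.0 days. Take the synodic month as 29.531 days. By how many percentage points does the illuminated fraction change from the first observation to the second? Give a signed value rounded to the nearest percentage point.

-67 pp

First observation: θ = 360°·19.1/29.531 = 232.8°, so f = 0.802.
Second observation: θ = 317.0°, f = 0.135.
Δf = 0.135 − 0.802 = -0.667, i.e. -67 pp.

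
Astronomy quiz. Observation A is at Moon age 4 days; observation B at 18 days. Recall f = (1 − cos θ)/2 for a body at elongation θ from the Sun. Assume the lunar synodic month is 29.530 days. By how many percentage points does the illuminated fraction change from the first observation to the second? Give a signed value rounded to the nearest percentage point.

First observation: θ = 360°·4/29.530 = 48.8°, so f = 0.170.
Second observation: θ = 219.4°, f = 0.886.
Δf = 0.886 − 0.170 = +0.716, i.e. +72 pp.

+72 pp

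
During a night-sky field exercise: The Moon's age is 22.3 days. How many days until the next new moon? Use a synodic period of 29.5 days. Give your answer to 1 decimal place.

7.2 days

One full lunation from the last new moon is 29.5 d; remaining = 29.5 − 22.3 = 7.200 d.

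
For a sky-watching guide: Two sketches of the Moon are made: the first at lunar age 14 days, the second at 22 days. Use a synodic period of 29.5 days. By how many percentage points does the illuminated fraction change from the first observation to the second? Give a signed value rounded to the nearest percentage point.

θ₁ = 360° × 14/29.5 = 170.8°, f₁ = (1 − cos θ₁)/2 = 0.994.
θ₂ = 360° × 22/29.5 = 268.5°, f₂ = (1 − cos θ₂)/2 = 0.513.
Change = f₂ − f₁ = -0.480 → -48 percentage points.

-48 percentage points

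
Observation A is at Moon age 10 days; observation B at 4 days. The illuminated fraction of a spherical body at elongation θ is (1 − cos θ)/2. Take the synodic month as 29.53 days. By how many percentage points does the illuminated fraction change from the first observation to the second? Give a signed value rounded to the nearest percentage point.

-59 pp

First observation: θ = 360°·10/29.53 = 121.9°, so f = 0.764.
Second observation: θ = 48.8°, f = 0.170.
Δf = 0.170 − 0.764 = -0.594, i.e. -59 pp.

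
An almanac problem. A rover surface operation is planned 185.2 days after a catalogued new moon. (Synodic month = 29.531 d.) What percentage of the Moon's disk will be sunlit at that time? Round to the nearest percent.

185.2/29.531 = 6.271 lunations, so 6 complete cycles and 8.01 d into the next.
Phase angle: θ = 360°·(8.01 d)/(29.531 d) = 97.7°.
Illuminated fraction = (1 − cos 97.7°)/2 = (1 − (-0.134))/2 ≈ 0.567, so 57%.

57%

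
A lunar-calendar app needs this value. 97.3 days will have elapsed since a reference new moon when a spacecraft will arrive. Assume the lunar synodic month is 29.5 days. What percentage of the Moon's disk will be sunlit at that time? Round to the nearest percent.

65%

97.3/29.5 = 3.298 lunations, so 3 complete cycles and 8.80 d into the next.
The Moon has covered 8.80/29.5 of its cycle, so θ ≈ 360° × 8.80/29.5 = 107.4°.
With cos θ = (-0.299), the lit fraction is (1 − (-0.299))/2 ≈ 0.649, so 65%.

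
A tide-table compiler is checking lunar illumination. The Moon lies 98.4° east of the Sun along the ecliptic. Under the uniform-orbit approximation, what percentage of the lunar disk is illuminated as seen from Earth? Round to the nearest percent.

f = (1 − cos 98.4°)/2 = (1 − (-0.146))/2 ≈ 0.573, i.e. 57%.

57%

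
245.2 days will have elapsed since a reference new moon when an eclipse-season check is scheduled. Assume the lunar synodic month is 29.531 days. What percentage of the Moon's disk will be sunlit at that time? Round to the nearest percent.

245.2/29.531 = 8.303 lunations, so 8 complete cycles and 8.95 d into the next.
Phase angle: θ = 360°·(8.95 d)/(29.531 d) = 109.1°.
With cos θ = (-0.328), the lit fraction is (1 − (-0.328))/2 ≈ 0.664, so 66%.

66%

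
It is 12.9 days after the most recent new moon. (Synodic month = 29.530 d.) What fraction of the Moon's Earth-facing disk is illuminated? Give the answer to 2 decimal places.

Phase angle: θ = 360°·(12.9 d)/(29.530 d) = 157.3°.
Illuminated fraction = (1 − cos 157.3°)/2 = (1 − (-0.922))/2 ≈ 0.961.

0.96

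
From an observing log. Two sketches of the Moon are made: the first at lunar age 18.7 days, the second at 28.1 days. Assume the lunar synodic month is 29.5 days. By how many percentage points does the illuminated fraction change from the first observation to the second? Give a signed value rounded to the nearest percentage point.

-81 percentage points

First observation: θ = 360°·18.7/29.5 = 228.2°, so f = 0.833.
Second observation: θ = 342.9°, f = 0.022.
Δf = 0.022 − 0.833 = -0.811, i.e. -81 pp.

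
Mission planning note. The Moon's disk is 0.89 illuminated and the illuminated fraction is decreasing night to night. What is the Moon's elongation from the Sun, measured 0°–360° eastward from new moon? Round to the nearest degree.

Invert f = (1 − cos θ)/2 to get cos θ = 1 − 2(0.89) = -0.780, hence θ₀ = arccos -0.780 = 141.3°.
Since the Moon is past full (waning), take the reflex angle: θ = 360° − 141.3° = 218.7°.

219°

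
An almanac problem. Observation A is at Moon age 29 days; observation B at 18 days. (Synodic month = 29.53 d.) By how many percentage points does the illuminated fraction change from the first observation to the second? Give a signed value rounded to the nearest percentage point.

First observation: θ = 360°·29/29.53 = 353.5°, so f = 0.003.
Second observation: θ = 219.4°, f = 0.886.
Δf = 0.886 − 0.003 = +0.883, i.e. +88 pp.

+88 pp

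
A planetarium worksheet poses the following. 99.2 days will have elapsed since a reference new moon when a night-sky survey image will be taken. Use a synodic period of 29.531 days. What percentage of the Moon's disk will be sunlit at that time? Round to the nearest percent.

82%

99.2/29.531 = 3.359 lunations, so 3 complete cycles and 10.61 d into the next.
The Moon has covered 10.61/29.531 of its cycle, so θ ≈ 360° × 10.61/29.531 = 129.3°.
Illuminated fraction = (1 − cos 129.3°)/2 = (1 − (-0.633))/2 ≈ 0.817, so 82%.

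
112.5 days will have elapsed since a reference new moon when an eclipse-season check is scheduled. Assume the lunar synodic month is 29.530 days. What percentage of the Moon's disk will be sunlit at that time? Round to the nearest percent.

Reduce mod P: 112.5 − 3×29.530 = 23.91 d into the current lunation.
The Moon has covered 23.91/29.530 of its cycle, so θ ≈ 360° × 23.91/29.530 = 291.5°.
cos 291.5° = 0.366, so f = (1 − 0.366)/2 = 0.317, so 32%.

32%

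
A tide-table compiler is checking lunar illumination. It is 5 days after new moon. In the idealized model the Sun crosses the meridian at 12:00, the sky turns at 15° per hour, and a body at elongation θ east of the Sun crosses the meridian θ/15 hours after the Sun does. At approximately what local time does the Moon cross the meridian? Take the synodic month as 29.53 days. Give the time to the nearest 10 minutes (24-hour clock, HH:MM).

The Moon has covered 5/29.53 of its cycle, so θ ≈ 360° × 5/29.53 = 61.0°.
At 15° of sky rotation per hour, 61.0° corresponds to a 4.06 h lag.
12:00 + 4.064 h ≈ 16:04 → 16:00 to the nearest ten minutes.

16:00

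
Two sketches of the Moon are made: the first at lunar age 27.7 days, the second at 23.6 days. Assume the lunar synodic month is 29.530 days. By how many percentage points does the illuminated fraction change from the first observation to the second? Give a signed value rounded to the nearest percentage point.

+31 pp

First observation: θ = 360°·27.7/29.530 = 337.7°, so f = 0.037.
Second observation: θ = 287.7°, f = 0.348.
Δf = 0.348 − 0.037 = +0.310, i.e. +31 pp.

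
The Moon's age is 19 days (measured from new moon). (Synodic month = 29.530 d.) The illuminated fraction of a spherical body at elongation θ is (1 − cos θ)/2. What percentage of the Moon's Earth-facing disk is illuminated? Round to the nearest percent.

81%

Phase angle: θ = 360°·(19 d)/(29.530 d) = 231.6°.
Illuminated fraction = (1 − cos 231.6°)/2 = (1 − (-0.621))/2 ≈ 0.810, so 81%.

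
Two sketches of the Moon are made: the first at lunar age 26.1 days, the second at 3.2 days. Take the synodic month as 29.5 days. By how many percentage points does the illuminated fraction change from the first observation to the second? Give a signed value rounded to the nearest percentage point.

-1 percentage points

First observation: θ = 360°·26.1/29.5 = 318.5°, so f = 0.125.
Second observation: θ = 39.1°, f = 0.112.
Δf = 0.112 − 0.125 = -0.014, i.e. -1 pp.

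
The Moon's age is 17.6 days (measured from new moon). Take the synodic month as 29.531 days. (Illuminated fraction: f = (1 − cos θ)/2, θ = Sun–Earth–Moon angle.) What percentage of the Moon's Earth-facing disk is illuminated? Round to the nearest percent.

91%

Elongation θ = 360° × 17.6/29.531 ≈ 214.6°.
With cos θ = (-0.824), the lit fraction is (1 − (-0.824))/2 ≈ 0.912, so 91%.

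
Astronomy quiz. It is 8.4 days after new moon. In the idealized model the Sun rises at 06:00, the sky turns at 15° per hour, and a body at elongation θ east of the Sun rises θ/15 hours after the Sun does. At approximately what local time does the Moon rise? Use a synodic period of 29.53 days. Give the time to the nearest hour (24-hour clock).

The Moon has covered 8.4/29.53 of its cycle, so θ ≈ 360° × 8.4/29.53 = 102.4°.
At 15° of sky rotation per hour, 102.4° corresponds to a 6.83 h lag.
06:00 + 6.83 h ≈ 12:50 → 13:00 to the nearest hour.

13:00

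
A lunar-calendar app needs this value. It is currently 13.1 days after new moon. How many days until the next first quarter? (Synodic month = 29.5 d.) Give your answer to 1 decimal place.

23.8 days

First quarter is 0.25 of the way through the cycle: age 0.25 × 29.5 = 7.375 d.
Already past this cycle's first quarter; the next is at 7.375 + 29.5 = 36.875 d, so 36.875 − 13.1 = 23.775 days.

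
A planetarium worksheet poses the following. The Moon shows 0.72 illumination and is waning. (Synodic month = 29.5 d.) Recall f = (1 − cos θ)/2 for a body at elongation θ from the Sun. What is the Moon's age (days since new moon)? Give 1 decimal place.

Invert f = (1 − cos θ)/2 to get cos θ = 1 − 2(0.72) = -0.440, hence θ₀ = arccos -0.440 = 116.1°.
Since the Moon is past full (waning), take the reflex angle: θ = 360° − 116.1° = 243.9°.
Age = 29.5 × 243.9°/360° ≈ 19.99 days.

20.0 days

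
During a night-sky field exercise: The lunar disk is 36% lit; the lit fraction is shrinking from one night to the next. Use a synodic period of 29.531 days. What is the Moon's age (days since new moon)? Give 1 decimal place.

From f = (1 − cos θ)/2: cos θ = 1 − 2×0.36 = 0.280; arccos → 73.7°.
Since the Moon is past full (waning), take the reflex angle: θ = 360° − 73.7° = 286.3°.
At 360°/29.531 d per day, 286.3° corresponds to 23.48 days.

23.5 days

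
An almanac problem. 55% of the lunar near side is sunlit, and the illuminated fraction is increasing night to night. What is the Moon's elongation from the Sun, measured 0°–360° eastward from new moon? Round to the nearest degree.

cos θ = 1 − 2f = -0.100, giving a principal value of 95.7°.
The Moon is waxing (0°–180°), so θ = 95.7° directly.

96°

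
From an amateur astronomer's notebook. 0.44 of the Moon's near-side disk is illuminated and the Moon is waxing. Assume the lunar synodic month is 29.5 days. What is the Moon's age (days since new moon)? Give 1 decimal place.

cos θ = 1 − 2f = 0.120, giving a principal value of 83.1°.
The Moon is waxing (0°–180°), so θ = 83.1° directly.
That fraction of the synodic month is 83.1/360 × 29.5 d ≈ 6.81 d.

6.8 days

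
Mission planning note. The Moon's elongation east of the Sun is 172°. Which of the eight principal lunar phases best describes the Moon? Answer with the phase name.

172° lies in the full moon sector of the 8-phase cycle.

full moon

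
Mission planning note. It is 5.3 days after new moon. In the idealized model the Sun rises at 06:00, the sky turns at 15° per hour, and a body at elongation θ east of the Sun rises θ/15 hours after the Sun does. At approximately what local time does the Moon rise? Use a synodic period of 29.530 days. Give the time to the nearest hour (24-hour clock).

10:00

Phase angle: θ = 360°·(5.3 d)/(29.530 d) = 64.6°.
At 15° of sky rotation per hour, 64.6° corresponds to a 4.31 h lag.
06:00 + 4.31 h ≈ 10:18 → 10:00 to the nearest hour.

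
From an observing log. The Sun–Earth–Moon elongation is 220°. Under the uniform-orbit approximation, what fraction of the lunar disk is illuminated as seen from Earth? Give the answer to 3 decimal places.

cos 220° = (-0.766), so f = (1 − (-0.766))/2 = 0.883.

0.883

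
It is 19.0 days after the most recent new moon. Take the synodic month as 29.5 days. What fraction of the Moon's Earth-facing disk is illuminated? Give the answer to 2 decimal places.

Phase angle: θ = 360°·(19.0 d)/(29.5 d) = 231.9°.
With cos θ = (-0.618), the lit fraction is (1 − (-0.618))/2 ≈ 0.809.

0.81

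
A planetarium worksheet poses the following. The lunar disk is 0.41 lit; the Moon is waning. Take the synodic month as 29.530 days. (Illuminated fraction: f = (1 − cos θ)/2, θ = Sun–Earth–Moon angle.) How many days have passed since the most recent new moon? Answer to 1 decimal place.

23.0 days

From f = (1 − cos θ)/2: cos θ = 1 − 2×0.41 = 0.180; arccos → 79.6°.
A waning Moon lies in 180°–360°, so θ = 360° − 79.6° = 280.4°.
That fraction of the synodic month is 280.4/360 × 29.530 d ≈ 23.00 d.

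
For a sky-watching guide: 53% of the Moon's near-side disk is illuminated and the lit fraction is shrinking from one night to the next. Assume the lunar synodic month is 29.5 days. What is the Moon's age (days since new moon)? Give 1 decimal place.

21.8 days

cos θ = 1 − 2f = -0.060, giving a principal value of 93.4°.
A waning Moon lies in 180°–360°, so θ = 360° − 93.4° = 266.6°.
That fraction of the synodic month is 266.6/360 × 29.5 d ≈ 21.84 d.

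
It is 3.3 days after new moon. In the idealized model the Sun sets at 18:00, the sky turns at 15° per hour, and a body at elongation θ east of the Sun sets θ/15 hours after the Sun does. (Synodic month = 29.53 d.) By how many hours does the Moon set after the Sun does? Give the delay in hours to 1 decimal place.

2.7 h

The Moon has covered 3.3/29.53 of its cycle, so θ ≈ 360° × 3.3/29.53 = 40.2°.
Delay after the Sun = 40.2° / (15°/h) ≈ 2.68 h.
So the Moon sets 2.68 h after the Sun.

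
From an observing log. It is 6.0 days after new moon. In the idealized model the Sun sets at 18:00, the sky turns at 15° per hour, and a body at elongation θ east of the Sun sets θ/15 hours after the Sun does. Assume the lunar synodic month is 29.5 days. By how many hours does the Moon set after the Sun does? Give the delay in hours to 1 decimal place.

The Moon has covered 6.0/29.5 of its cycle, so θ ≈ 360° × 6.0/29.5 = 73.2°.
The Moon trails the Sun by θ/15 = 73.2/15 ≈ 4.88 hours.
So the Moon sets 4.88 h after the Sun.

4.9 h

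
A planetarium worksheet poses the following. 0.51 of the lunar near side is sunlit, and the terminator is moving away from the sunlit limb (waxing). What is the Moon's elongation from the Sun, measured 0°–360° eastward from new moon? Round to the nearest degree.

91°

From f = (1 − cos θ)/2: cos θ = 1 − 2×0.51 = -0.020; arccos → 91.1°.
Waxing ⇒ before full, so θ = 91.1°.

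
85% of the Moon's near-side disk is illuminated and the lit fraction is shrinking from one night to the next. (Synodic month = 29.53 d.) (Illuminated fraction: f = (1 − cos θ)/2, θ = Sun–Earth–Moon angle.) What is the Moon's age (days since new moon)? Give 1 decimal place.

18.5 days

From f = (1 − cos θ)/2: cos θ = 1 − 2×0.85 = -0.700; arccos → 134.4°.
Waning ⇒ past full, so θ = 360° − 134.4° = 225.6°.
Age = 29.53 × 225.6°/360° ≈ 18.50 days.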